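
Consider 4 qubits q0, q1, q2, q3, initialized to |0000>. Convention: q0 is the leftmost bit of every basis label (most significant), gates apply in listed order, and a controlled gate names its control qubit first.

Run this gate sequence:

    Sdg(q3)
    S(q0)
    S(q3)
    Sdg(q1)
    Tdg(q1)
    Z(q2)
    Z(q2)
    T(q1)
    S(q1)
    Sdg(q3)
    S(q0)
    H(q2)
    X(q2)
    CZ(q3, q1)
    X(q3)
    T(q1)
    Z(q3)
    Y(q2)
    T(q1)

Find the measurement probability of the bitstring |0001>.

The probability of measuring |0001> is 1/2. Key observation: gates 3-10 undo each other exactly, leaving only the rest of the circuit to track.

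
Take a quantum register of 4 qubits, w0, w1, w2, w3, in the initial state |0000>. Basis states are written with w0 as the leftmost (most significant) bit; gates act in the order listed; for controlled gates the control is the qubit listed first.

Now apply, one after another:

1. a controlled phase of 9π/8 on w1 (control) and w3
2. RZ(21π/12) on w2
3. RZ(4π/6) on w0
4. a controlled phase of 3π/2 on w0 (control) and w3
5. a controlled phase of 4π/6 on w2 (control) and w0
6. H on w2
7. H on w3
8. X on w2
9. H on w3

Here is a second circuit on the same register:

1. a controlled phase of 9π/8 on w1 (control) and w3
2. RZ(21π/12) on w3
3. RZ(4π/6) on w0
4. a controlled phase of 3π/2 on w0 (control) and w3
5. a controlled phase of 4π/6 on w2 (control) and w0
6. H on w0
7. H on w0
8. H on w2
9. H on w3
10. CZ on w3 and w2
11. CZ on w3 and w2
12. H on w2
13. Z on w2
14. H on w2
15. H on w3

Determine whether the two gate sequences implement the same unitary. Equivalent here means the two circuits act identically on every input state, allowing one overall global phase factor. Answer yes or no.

No — the two circuits implement different unitaries, even allowing a global phase.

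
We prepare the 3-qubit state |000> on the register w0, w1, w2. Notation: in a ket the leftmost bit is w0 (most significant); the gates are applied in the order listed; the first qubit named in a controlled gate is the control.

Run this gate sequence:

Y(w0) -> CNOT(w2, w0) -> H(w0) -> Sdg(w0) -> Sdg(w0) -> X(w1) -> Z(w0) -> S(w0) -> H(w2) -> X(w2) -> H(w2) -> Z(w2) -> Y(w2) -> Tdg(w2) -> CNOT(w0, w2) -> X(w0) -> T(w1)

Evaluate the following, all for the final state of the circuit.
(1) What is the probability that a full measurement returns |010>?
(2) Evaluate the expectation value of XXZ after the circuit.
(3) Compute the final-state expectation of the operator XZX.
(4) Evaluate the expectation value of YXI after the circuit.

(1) Outcome |010> occurs with probability 1/2.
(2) The observable XXZ averages to 0.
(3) In the final state, XZX has expectation 0.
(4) The observable YXI averages to 0.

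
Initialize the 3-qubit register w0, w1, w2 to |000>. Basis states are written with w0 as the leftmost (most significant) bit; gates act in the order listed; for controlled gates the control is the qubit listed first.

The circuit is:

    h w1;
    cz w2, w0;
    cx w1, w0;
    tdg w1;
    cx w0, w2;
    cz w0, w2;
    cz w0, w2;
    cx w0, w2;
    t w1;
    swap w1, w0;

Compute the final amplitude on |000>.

The final state's coefficient on |000> equals sqrt(2)/2. Key observation: the block from step 4 through step 9 cancels to the identity and can be dropped.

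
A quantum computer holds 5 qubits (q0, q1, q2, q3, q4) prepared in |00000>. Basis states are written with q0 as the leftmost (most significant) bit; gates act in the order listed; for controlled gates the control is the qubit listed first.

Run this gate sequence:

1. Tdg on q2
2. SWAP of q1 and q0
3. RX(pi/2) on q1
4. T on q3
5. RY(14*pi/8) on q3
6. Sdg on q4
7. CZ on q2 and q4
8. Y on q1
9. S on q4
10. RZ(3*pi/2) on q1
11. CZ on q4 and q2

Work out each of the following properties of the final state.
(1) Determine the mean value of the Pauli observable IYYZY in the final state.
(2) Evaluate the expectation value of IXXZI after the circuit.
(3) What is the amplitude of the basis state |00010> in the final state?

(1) The observable IYYZY averages to 0.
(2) The expectation value of IXXZI is 0.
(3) The amplitude on |00010> is sqrt(4 - 2*sqrt(2))*exp(I*pi/4)/4.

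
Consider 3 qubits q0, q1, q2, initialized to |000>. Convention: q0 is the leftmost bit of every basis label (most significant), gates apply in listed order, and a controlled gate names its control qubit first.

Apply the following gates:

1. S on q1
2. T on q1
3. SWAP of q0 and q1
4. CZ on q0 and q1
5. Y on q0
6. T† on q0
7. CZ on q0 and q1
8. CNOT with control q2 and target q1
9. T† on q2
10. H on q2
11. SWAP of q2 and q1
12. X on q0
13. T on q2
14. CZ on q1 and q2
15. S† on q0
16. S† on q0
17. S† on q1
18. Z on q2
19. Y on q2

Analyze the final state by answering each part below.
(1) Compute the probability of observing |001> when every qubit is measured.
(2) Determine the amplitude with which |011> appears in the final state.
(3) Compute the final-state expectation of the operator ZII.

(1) The probability of measuring |001> is 1/2.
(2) |011> carries amplitude sqrt(2)*exp(I*pi/4)/2 in the final state.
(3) The observable ZII averages to 1.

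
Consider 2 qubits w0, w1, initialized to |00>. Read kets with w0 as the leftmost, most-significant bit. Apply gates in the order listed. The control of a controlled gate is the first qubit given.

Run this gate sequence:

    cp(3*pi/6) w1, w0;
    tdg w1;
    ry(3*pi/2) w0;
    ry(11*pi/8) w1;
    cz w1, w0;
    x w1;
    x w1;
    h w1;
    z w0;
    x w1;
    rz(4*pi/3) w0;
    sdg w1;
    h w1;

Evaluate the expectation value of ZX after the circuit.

The expectation value of ZX is sqrt(sqrt(2) + 2)/2. Key observation: steps 6-7 multiply out to the identity, so the circuit reduces to the remaining gates.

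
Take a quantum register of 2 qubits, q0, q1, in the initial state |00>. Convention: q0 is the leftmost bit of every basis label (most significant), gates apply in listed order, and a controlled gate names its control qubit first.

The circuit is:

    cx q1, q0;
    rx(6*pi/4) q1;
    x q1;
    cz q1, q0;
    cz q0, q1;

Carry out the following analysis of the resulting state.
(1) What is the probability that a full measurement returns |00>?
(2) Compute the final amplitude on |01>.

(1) The probability of measuring |00> is 1/2.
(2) |01> carries amplitude -sqrt(2)/2 in the final state.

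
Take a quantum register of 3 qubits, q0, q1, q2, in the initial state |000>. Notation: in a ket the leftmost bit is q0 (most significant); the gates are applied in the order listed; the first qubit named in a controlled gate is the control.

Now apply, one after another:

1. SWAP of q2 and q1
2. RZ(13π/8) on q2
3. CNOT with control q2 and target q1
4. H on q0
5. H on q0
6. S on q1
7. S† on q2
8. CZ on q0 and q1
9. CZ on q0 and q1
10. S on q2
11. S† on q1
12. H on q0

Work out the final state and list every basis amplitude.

The final amplitudes are -sqrt(2)*exp(3*I*pi/16)/2 on |000>, -sqrt(2)*exp(3*I*pi/16)/2 on |100>, and 0 on every other basis state. Key observation: the block from step 5 through step 12 cancels to the identity and can be dropped.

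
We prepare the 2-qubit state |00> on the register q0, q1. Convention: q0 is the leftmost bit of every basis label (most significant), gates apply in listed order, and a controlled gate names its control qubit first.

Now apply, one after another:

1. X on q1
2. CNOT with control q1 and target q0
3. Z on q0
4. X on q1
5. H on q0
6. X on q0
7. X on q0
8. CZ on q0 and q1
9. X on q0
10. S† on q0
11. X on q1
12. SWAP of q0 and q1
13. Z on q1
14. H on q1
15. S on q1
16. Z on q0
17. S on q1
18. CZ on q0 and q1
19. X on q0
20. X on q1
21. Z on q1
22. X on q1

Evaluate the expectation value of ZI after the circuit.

The expectation value of ZI is 1.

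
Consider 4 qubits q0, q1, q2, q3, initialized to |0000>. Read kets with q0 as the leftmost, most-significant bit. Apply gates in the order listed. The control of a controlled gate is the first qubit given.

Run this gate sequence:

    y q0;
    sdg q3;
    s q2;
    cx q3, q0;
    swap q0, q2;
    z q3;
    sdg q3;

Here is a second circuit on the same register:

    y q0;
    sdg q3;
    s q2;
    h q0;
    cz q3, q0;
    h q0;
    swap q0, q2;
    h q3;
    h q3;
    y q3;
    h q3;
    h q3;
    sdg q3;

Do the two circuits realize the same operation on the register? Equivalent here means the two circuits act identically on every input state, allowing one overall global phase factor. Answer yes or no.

No — the two circuits implement different unitaries, even allowing a global phase.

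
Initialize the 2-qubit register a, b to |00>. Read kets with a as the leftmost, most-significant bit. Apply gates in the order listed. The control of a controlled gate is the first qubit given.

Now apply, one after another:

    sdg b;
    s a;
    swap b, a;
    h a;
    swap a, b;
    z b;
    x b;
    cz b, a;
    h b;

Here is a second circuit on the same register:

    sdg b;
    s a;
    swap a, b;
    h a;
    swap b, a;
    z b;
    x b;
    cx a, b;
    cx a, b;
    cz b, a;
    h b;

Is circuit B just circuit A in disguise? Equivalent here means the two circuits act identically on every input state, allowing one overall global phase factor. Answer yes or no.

Yes: on every input state the two circuits agree up to one overall phase factor.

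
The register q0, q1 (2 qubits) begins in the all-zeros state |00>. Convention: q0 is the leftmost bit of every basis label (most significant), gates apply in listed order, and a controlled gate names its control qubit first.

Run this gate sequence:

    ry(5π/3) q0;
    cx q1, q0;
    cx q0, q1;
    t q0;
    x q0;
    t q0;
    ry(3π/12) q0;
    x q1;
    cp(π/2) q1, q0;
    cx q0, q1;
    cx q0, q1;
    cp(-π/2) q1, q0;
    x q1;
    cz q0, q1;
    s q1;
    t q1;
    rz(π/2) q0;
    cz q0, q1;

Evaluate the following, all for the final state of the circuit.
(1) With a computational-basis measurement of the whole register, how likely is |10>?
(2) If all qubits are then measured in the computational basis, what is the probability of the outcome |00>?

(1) Outcome |10> occurs with probability 3*sqrt(2)/16 + 3/8. Key observation: the block from step 8 through step 13 cancels to the identity and can be dropped.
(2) The probability of measuring |00> is 3/8 - 3*sqrt(2)/16.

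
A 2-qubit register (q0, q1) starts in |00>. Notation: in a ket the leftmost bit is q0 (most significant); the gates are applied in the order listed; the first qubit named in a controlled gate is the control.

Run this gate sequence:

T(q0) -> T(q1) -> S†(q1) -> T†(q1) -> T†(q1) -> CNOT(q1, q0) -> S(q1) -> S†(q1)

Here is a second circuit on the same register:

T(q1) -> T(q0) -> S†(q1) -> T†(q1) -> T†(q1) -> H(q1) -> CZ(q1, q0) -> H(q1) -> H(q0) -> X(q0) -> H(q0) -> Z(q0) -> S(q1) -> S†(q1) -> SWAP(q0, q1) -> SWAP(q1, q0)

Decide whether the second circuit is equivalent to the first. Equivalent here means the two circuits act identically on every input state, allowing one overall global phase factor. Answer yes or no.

No, they are not equivalent — no single phase factor reconciles the two unitaries.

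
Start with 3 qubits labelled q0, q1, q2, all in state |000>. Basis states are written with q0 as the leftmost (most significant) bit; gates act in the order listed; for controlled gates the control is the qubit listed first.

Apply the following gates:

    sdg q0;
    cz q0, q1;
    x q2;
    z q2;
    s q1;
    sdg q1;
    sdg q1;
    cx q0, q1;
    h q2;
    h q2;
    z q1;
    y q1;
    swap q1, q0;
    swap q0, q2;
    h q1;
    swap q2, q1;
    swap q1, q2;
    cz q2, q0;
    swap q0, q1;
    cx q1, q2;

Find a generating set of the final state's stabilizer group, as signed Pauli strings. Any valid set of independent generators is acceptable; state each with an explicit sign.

One valid set of independent stabilizer generators is +XII, -IZI, +IIZ (any independent generating set of the same group is equally correct).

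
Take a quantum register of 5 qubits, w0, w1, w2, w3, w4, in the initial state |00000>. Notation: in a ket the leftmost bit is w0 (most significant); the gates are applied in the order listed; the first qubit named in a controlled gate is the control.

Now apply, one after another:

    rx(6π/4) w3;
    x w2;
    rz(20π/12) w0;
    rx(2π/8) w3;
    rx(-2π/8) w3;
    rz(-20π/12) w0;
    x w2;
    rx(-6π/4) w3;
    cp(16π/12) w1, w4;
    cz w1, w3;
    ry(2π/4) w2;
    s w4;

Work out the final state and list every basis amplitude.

After the circuit, the state carries amplitude sqrt(2)/2 on |00000>, sqrt(2)/2 on |00100>, and 0 on every other basis state. Key observation: gates 1-8 undo each other exactly, leaving only the rest of the circuit to track.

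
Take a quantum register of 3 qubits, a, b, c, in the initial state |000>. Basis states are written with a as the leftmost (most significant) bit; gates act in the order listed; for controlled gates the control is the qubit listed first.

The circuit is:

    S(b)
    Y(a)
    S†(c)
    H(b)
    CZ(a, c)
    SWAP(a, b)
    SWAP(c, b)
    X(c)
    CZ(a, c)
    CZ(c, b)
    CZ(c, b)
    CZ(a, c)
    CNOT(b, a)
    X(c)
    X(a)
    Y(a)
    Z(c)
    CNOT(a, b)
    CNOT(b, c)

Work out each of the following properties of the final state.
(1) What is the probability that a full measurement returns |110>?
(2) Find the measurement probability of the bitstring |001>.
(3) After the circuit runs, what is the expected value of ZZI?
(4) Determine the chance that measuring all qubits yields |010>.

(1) Outcome |110> occurs with probability 1/2. Key observation: steps 9-12 multiply out to the identity, so the circuit reduces to the remaining gates.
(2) A full measurement returns |001> with probability 1/2.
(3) In the final state, ZZI has expectation 1.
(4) The probability of measuring |010> is 0.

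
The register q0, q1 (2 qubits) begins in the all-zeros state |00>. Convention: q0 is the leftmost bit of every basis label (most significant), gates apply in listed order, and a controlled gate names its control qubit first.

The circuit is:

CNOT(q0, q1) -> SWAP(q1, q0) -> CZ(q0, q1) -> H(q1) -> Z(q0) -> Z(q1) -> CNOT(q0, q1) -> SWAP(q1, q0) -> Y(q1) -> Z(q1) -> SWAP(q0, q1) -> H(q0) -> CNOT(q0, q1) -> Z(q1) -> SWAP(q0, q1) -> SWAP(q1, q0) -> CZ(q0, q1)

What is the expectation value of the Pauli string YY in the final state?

The expectation value of YY is 1.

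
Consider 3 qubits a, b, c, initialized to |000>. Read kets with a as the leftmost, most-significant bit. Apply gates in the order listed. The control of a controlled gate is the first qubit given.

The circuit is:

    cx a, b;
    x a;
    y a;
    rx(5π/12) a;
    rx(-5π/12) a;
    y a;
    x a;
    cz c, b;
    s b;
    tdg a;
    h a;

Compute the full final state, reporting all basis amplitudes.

The resulting statevector has amplitude sqrt(2)/2 on |000>, sqrt(2)/2 on |100>, and 0 on every other basis state.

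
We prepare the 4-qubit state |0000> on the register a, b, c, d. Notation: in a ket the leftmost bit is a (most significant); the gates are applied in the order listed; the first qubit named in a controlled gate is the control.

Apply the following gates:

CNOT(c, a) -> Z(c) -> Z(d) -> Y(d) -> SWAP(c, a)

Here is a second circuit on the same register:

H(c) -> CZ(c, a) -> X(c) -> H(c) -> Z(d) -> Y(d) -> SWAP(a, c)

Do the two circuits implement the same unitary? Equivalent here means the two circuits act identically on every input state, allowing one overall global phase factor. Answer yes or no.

No: there is an input state on which the two circuits produce genuinely different outputs (not merely differing by a phase).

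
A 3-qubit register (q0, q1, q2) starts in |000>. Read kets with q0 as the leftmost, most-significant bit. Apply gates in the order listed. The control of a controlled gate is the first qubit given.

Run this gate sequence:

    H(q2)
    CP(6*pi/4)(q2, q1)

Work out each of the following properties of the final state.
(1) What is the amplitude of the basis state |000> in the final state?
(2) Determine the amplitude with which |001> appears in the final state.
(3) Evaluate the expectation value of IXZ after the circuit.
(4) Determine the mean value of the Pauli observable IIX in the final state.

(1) |000> carries amplitude sqrt(2)/2 in the final state.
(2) The amplitude on |001> is sqrt(2)/2.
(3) In the final state, IXZ has expectation 0.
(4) The expectation value of IIX is 1.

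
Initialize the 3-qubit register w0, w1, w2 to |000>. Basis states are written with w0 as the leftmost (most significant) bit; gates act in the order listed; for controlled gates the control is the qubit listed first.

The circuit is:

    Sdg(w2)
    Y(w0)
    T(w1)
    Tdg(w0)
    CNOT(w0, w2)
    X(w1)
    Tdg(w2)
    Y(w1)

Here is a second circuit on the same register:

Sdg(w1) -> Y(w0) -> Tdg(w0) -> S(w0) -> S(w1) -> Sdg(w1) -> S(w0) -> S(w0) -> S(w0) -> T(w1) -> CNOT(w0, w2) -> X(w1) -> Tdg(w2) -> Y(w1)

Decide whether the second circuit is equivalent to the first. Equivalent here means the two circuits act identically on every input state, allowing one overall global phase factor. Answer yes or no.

No, they are not equivalent — no single phase factor reconciles the two unitaries.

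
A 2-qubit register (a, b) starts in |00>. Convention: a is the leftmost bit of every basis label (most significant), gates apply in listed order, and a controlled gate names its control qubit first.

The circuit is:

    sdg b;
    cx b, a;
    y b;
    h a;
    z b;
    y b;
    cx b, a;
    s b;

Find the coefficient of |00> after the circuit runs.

The final state's coefficient on |00> equals -sqrt(2)/2.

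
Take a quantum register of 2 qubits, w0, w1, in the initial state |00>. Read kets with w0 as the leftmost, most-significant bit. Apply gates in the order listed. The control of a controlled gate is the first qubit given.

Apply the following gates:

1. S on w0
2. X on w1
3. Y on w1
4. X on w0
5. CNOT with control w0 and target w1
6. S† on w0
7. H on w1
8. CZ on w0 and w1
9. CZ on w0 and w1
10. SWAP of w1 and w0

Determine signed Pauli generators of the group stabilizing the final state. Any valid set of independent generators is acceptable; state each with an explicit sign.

The final state is stabilized by the group generated by -XI, -IZ; other independent generating sets are equally valid.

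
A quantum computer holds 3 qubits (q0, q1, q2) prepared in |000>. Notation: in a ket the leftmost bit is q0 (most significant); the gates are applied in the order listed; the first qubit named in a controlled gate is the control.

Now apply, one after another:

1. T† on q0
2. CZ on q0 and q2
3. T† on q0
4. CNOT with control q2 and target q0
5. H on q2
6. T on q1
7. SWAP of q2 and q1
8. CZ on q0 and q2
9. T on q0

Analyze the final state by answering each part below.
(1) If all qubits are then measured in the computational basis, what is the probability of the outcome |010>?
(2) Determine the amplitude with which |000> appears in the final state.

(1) The probability of measuring |010> is 1/2.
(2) The amplitude on |000> is sqrt(2)/2.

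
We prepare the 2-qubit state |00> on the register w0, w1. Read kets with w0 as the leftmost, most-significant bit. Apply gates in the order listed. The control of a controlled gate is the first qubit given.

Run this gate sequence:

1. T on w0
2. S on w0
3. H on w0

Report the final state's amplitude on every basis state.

The final amplitudes are sqrt(2)/2 on |00>, 0 on |01>, sqrt(2)/2 on |10>, 0 on |11>.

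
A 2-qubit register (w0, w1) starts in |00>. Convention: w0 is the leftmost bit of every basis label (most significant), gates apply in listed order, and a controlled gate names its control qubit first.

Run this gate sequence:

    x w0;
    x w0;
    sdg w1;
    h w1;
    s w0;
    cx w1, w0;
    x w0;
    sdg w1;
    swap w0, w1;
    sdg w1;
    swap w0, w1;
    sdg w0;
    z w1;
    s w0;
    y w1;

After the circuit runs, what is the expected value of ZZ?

The observable ZZ averages to 1. Key observation: steps 1-2 multiply out to the identity, so the circuit reduces to the remaining gates.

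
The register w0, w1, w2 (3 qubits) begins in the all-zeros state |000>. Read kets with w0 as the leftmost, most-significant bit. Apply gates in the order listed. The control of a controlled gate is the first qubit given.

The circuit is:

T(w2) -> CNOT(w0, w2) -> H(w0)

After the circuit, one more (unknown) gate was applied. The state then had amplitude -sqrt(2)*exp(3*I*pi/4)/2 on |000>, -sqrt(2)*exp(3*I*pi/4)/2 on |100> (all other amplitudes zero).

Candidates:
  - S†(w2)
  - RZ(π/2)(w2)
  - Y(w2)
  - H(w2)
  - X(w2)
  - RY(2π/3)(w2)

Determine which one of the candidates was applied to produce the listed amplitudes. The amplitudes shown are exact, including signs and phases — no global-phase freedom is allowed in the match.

It was RZ(π/2)(w2) that produced the state shown.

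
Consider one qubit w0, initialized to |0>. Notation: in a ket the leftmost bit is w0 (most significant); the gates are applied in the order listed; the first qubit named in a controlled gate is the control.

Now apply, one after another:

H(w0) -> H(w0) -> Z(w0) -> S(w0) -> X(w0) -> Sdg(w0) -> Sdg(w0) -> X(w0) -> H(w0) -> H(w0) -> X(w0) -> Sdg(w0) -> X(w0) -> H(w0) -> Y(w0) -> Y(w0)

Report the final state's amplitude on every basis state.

After the circuit, the state carries amplitude sqrt(2)*I/2 on |0>, sqrt(2)*I/2 on |1>. Key observation: the block from step 8 through step 11 cancels to the identity and can be dropped.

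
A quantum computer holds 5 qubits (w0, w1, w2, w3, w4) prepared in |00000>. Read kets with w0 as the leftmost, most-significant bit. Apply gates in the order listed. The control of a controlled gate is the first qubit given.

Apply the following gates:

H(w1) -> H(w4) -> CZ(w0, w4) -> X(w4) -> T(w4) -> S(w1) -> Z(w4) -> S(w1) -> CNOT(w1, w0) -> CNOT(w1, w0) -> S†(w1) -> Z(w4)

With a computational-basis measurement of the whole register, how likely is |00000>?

The probability of measuring |00000> is 1/4. Key observation: gates 7-12 undo each other exactly, leaving only the rest of the circuit to track.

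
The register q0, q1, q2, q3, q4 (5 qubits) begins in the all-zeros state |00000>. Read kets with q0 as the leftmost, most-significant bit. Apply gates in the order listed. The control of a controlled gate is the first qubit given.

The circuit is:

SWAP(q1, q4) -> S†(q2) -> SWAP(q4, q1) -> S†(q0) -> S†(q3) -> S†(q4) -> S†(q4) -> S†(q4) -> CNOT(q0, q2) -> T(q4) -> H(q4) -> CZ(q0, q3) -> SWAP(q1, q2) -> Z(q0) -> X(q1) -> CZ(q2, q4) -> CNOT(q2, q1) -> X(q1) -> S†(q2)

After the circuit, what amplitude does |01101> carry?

The amplitude on |01101> is 0.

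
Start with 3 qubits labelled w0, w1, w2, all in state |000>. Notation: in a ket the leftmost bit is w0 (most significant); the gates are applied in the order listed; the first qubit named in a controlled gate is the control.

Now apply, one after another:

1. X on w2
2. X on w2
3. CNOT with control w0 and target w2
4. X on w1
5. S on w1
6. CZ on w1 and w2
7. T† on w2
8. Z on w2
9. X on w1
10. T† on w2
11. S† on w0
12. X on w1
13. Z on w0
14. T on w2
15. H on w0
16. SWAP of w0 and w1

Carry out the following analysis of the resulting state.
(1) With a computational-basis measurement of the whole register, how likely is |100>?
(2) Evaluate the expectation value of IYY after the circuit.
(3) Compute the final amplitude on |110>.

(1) A full measurement returns |100> with probability 1/2.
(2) The expectation value of IYY is 0.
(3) The final state's coefficient on |110> equals sqrt(2)*I/2.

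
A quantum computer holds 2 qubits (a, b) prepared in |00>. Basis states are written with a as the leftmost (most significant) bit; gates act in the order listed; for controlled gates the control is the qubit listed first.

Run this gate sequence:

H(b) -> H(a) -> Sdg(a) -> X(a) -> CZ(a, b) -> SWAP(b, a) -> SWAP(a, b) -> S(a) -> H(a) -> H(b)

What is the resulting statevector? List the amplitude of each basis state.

The resulting statevector has amplitude -I/2 on |00>, I/2 on |01>, -I/2 on |10>, -I/2 on |11>.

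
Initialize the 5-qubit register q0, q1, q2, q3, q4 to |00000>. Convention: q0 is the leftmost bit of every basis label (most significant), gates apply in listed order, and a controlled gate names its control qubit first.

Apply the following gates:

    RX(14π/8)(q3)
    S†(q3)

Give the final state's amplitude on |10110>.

The amplitude on |10110> is 0.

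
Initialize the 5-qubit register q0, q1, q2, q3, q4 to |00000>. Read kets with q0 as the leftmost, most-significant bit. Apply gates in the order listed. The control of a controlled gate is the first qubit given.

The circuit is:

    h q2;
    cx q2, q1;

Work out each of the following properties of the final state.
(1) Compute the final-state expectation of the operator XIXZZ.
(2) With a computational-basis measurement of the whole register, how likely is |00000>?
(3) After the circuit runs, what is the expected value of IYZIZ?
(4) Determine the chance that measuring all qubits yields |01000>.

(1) The observable XIXZZ averages to 0.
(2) Outcome |00000> occurs with probability 1/2.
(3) In the final state, IYZIZ has expectation 0.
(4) Outcome |01000> occurs with probability 0.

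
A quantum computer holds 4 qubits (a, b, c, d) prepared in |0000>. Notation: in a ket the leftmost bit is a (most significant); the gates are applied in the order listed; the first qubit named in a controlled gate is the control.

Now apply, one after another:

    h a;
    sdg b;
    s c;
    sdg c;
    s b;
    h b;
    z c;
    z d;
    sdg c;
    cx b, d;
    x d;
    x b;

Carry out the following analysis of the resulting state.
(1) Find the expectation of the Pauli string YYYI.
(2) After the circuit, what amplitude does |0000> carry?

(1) In the final state, YYYI has expectation 0. Key observation: the block from step 2 through step 5 cancels to the identity and can be dropped.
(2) The amplitude on |0000> is 1/2.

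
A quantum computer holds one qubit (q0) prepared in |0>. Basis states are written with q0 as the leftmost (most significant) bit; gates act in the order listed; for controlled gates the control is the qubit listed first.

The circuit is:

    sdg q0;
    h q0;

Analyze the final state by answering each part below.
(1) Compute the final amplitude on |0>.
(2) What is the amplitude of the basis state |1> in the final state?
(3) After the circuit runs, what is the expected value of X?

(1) The final state's coefficient on |0> equals sqrt(2)/2.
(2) |1> carries amplitude sqrt(2)/2 in the final state.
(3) The observable X averages to 1.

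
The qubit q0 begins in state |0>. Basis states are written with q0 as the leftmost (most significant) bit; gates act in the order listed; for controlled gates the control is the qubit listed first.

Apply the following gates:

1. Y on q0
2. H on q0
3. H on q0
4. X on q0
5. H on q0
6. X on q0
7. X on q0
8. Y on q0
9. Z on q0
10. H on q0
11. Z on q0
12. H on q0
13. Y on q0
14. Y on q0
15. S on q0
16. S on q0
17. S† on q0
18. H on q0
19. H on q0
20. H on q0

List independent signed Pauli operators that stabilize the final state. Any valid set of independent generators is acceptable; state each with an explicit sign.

The final state is stabilized by the group generated by -Y; other independent generating sets are equally valid.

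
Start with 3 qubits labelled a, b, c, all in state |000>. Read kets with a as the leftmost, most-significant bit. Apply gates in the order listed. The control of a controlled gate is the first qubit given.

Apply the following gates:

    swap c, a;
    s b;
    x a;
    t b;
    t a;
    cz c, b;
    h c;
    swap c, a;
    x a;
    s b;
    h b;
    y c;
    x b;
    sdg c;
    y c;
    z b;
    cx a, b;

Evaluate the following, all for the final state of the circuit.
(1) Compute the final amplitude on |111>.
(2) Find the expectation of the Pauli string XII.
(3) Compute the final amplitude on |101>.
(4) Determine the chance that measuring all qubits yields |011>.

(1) The amplitude on |111> is exp(I*pi/4)/2.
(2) The observable XII averages to -1.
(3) The amplitude on |101> is -exp(I*pi/4)/2.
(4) A full measurement returns |011> with probability 1/4.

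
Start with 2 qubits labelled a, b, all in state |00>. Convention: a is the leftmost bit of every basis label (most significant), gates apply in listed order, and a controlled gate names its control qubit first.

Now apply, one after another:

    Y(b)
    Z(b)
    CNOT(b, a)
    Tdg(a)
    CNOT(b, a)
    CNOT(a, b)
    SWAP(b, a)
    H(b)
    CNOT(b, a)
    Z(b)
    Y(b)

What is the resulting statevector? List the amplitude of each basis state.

After the circuit, the state carries amplitude -sqrt(2)*exp(3*I*pi/4)/2 on |00>, 0 on |01>, 0 on |10>, -sqrt(2)*exp(3*I*pi/4)/2 on |11>.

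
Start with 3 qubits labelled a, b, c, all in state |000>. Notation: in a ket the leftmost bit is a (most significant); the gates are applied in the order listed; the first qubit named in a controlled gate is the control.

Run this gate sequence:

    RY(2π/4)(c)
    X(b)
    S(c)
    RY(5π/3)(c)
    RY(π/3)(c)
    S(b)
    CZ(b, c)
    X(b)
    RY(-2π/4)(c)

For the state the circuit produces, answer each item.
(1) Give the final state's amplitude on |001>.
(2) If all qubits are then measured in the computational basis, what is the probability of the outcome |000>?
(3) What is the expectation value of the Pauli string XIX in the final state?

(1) The amplitude on |001> is -1/2 + I/2.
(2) The probability of measuring |000> is 1/2.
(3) The observable XIX averages to 0.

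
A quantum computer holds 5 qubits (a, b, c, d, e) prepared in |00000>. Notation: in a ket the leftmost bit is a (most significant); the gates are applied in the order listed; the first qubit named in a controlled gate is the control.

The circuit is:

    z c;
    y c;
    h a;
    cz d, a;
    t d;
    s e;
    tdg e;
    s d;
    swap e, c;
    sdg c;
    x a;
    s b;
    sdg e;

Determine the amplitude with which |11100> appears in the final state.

|11100> carries amplitude 0 in the final state.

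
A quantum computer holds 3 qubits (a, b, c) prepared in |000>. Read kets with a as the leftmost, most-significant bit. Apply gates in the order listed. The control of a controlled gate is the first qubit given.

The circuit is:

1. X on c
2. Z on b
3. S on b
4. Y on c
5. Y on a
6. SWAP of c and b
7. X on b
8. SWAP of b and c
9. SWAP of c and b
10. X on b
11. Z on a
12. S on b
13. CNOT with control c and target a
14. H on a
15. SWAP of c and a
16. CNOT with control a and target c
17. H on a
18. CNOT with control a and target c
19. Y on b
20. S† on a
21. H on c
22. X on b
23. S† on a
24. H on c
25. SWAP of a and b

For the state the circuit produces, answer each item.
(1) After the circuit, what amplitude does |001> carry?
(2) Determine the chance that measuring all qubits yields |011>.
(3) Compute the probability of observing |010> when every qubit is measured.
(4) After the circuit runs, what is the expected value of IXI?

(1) The final state's coefficient on |001> equals I/2.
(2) Outcome |011> occurs with probability 1/4.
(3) The probability of measuring |010> is 1/4.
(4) The observable IXI averages to 1.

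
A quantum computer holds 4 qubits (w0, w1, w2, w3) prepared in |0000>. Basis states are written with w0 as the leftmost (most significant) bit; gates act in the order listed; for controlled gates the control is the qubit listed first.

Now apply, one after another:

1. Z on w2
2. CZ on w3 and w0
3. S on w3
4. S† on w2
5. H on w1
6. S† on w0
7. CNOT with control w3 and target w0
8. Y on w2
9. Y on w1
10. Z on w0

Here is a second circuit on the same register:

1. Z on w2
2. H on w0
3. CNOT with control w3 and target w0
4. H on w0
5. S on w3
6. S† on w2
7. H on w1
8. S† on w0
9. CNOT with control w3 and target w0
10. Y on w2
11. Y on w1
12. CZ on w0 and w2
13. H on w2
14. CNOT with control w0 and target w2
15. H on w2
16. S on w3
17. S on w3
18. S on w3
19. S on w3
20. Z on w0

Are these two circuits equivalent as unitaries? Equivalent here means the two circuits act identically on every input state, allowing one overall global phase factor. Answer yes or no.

Yes — the two circuits implement the same unitary up to a global phase.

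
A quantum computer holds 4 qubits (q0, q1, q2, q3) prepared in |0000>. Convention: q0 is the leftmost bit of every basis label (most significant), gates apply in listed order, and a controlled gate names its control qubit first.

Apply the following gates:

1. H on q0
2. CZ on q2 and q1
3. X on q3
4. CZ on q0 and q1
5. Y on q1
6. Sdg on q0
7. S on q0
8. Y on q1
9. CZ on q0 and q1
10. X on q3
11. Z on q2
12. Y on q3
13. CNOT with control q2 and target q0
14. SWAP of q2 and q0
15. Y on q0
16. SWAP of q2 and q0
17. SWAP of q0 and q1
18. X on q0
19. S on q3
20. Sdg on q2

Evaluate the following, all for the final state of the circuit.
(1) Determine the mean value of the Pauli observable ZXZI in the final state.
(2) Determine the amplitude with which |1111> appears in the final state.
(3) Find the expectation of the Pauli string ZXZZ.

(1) The observable ZXZI averages to 1. Key observation: steps 3-10 multiply out to the identity, so the circuit reduces to the remaining gates.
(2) The amplitude on |1111> is -sqrt(2)/2.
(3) The expectation value of ZXZZ is -1.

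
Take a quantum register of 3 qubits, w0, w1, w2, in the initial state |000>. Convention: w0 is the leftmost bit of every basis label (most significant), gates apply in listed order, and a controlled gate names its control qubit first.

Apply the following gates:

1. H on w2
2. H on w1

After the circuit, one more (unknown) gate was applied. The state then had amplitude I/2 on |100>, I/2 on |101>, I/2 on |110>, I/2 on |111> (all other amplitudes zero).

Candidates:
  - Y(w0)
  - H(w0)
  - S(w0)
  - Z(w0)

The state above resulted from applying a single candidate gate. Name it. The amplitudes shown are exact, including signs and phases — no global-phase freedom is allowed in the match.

It was Y(w0) that produced the state shown.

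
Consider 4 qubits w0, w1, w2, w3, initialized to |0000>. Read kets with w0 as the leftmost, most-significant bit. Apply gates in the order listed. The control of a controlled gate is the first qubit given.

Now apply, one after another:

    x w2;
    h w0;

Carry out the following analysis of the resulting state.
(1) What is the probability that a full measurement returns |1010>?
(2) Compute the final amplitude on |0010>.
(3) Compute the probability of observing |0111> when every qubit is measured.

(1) A full measurement returns |1010> with probability 1/2.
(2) The final state's coefficient on |0010> equals sqrt(2)/2.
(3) The probability of measuring |0111> is 0.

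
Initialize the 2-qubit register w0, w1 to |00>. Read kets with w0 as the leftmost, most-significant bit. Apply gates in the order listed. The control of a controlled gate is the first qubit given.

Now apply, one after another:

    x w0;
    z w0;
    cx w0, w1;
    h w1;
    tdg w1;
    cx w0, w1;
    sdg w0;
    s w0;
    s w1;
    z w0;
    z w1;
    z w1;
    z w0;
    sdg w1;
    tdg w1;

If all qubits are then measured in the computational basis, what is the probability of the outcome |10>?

A full measurement returns |10> with probability 1/2.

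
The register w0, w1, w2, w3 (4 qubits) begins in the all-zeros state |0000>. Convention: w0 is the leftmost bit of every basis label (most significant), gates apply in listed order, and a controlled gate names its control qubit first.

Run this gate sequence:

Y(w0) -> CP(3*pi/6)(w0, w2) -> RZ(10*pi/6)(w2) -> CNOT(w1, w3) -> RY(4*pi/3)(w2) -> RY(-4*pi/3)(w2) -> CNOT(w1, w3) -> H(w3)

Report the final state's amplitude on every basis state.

After the circuit, the state carries amplitude -sqrt(2)*exp(2*I*pi/3)/2 on |1000>, -sqrt(2)*exp(2*I*pi/3)/2 on |1001>, and 0 on every other basis state. Key observation: the block from step 4 through step 7 cancels to the identity and can be dropped.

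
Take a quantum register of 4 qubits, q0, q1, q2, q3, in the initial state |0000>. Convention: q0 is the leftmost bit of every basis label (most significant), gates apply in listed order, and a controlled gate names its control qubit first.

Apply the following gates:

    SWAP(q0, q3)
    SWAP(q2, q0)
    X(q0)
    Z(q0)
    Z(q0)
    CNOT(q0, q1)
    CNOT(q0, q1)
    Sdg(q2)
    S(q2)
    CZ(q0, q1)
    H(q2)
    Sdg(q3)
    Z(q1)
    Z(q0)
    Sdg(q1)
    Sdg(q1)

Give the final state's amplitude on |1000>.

The amplitude on |1000> is -sqrt(2)/2. Key observation: steps 6-7 multiply out to the identity, so the circuit reduces to the remaining gates.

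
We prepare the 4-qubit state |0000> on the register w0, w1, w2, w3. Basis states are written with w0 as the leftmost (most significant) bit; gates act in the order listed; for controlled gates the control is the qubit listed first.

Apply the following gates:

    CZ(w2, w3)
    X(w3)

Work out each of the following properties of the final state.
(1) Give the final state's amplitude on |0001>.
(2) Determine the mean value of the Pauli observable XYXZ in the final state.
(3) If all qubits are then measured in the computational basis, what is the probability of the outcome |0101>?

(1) |0001> carries amplitude 1 in the final state.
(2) The observable XYXZ averages to 0.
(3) A full measurement returns |0101> with probability 0.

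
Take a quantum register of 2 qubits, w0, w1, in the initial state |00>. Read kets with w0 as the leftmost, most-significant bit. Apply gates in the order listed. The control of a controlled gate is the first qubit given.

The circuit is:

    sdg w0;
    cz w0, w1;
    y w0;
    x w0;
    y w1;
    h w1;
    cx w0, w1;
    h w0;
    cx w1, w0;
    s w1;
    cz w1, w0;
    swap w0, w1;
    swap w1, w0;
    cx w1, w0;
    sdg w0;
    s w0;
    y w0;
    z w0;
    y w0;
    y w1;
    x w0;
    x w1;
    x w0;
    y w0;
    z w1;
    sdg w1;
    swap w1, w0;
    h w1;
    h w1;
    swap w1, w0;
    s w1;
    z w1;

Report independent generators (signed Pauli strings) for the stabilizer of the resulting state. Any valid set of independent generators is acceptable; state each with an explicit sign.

The stabilizer group can be generated by +XZ, +ZY, among other valid generating sets.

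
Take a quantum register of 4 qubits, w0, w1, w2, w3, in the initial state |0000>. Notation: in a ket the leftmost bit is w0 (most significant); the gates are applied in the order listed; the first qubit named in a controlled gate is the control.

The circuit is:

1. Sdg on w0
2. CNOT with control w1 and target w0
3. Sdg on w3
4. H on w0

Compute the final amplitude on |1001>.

|1001> carries amplitude 0 in the final state.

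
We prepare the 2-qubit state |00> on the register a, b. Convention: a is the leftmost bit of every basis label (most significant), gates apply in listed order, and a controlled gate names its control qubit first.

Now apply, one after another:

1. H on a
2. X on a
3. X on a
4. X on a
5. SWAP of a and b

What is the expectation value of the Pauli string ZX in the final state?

The observable ZX averages to 1.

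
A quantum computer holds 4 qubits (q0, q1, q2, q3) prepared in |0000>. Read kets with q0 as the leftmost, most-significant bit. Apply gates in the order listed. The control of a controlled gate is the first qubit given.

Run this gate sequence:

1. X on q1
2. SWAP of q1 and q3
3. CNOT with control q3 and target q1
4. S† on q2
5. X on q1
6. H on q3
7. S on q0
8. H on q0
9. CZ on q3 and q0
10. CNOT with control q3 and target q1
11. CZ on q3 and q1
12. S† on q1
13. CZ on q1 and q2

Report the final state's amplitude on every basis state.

The final amplitudes are 1/2 on |0000>, -I/2 on |0101>, 1/2 on |1000>, I/2 on |1101>, and 0 on every other basis state.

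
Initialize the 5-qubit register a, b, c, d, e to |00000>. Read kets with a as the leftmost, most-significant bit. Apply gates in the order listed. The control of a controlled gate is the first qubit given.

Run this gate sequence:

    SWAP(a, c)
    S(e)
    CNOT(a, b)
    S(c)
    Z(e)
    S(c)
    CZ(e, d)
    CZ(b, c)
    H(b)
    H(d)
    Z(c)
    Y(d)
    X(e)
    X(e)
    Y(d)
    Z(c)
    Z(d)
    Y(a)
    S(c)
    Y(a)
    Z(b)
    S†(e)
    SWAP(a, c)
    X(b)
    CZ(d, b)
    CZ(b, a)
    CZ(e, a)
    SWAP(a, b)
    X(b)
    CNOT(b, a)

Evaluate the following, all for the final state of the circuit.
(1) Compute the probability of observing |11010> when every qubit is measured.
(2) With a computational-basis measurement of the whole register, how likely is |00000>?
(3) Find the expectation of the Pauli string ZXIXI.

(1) The probability of measuring |11010> is 1/4. Key observation: gates 11-16 undo each other exactly, leaving only the rest of the circuit to track.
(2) A full measurement returns |00000> with probability 0.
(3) The observable ZXIXI averages to 0.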